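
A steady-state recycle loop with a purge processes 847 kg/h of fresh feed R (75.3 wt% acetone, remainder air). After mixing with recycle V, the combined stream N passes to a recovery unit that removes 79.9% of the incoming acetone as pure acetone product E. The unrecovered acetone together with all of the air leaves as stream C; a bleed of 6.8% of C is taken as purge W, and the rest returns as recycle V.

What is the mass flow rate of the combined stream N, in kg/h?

3861 kg/h

air enters only via R and leaves only via the purge: 847×0.247 = 0.068×(air in C), and the recovery unit passes all air, so air in N = air in C = 3076.6 kg/h.
acetone in N: m_A = 847×0.753 + (1−0.068)·(1−0.799)·m_A, so m_A = 637.79/0.8127 = 784.81 kg/h.
N = 784.81 + 3076.6 = 3861.4 kg/h.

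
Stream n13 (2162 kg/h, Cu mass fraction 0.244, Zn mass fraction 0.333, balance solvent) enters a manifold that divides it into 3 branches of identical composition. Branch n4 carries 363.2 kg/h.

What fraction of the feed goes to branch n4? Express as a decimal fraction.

0.168

Fraction to n4 = 363.2/2162 = 0.1680.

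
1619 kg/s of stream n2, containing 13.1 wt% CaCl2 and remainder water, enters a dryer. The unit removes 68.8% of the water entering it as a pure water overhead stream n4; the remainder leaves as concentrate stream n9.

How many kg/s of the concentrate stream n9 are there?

651 kg/s

water entering = 1619×0.869 = 1406.9 kg/s; overhead removed = 0.688×1406.9 = 967.95 kg/s.
Concentrate = 1619 − 967.95 = 651.05 kg/s.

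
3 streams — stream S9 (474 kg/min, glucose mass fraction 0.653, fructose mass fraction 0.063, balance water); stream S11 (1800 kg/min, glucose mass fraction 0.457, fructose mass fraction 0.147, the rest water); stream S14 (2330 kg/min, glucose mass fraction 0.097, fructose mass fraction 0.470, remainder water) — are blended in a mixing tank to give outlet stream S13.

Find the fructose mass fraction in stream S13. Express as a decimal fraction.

0.302

Total flow out = 474 + 1800 + 2330 = 4604 kg/min.
fructose in = 474×0.063 + 1800×0.147 + 2330×0.470 = 1389.6 kg/min.
fructose mass fraction in S13 = 1389.6/4604 = 0.302.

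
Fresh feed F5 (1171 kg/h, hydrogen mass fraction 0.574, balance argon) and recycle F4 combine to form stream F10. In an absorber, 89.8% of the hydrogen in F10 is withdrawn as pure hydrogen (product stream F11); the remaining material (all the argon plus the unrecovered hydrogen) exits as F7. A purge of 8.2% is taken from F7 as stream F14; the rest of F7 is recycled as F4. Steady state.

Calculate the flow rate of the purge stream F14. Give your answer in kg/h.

505 kg/h

argon enters only via F5 and leaves only via the purge: 1171×0.426 = 0.082×(argon in F7), and the absorber passes all argon, so argon in F10 = argon in F7 = 6083.5 kg/h.
hydrogen in F10: m_A = 1171×0.574 + (1−0.082)·(1−0.898)·m_A, so m_A = 672.15/0.9064 = 741.59 kg/h.
F7 = (1−0.898)×741.59 + 6083.5 = 6159.1 kg/h.
Purge F14 = 0.082×6159.1 = 505.05 kg/h.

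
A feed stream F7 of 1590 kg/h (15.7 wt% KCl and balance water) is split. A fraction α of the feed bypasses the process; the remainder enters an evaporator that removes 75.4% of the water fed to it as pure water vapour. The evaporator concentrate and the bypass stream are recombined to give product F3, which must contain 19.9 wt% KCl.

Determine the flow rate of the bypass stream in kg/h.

All 1590×0.157 = 249.63 kg/h of KCl reaches F3, so F3 = 249.63/0.199 = 1254.4 kg/h and vapour = 335.58 kg/h.
The evaporator receives (1−α)·1590 of feed at 0.843 water and removes 0.754 of that water:
0.754×0.843×(1−α)×1590 = 335.58
(1−α) = 335.58/1010.6 = 0.3320;  α = 0.6680.
Bypass flow = 0.6680×1590 = 1062 kg/h.

1062 kg/h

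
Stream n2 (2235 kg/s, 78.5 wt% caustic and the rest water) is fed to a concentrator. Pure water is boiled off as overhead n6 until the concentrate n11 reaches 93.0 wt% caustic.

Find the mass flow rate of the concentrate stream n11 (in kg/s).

1887 kg/s

caustic is conserved: 2235×0.785 = 1754.5 kg/s all reports to the concentrate.
Concentrate = 1754.5/(target fraction) = 1886.5 kg/s.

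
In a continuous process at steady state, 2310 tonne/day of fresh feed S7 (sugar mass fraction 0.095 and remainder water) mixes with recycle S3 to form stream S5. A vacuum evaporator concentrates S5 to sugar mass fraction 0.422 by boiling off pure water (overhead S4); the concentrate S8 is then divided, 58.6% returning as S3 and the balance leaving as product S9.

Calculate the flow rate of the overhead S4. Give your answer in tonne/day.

Overall sugar balance (none leaves overhead): sugar in fresh feed = sugar in product, i.e. 2310×0.095 = (1−0.586)·S8·0.422.
S8 = 219.45/(0.422×0.414) = 1256.1 tonne/day.
Recycle S3 = 0.586×1256.1 = 736.07 tonne/day.
Combined feed S5 = 2310 + 736.07 = 3046.1 tonne/day.
Overhead S4 = S5 − S8 = 3046.1 − 1256.1 = 1790 tonne/day.

1790 tonne/day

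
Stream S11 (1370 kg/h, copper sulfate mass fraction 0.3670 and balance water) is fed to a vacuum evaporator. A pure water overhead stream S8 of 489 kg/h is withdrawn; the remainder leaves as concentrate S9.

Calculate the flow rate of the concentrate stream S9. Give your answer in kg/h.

Concentrate = 1370 − 489 = 881 kg/h.

881 kg/h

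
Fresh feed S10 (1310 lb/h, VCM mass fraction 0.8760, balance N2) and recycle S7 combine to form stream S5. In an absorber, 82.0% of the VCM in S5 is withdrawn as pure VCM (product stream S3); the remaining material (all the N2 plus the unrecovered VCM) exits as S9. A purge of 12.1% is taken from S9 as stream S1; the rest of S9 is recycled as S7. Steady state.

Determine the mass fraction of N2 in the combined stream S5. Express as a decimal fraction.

0.4962

N2 enters only via S10 and leaves only via the purge: 1310×0.124 = 0.121×(N2 in S9), and the absorber passes all N2, so N2 in S5 = N2 in S9 = 1342.5 lb/h.
VCM in S5: m_A = 1310×0.876 + (1−0.121)·(1−0.820)·m_A, so m_A = 1147.6/0.8418 = 1363.3 lb/h.
S5 = 1363.3 + 1342.5 = 2705.7 lb/h.
N2 fraction in S5 = 1342.5/2705.7 = 0.4962.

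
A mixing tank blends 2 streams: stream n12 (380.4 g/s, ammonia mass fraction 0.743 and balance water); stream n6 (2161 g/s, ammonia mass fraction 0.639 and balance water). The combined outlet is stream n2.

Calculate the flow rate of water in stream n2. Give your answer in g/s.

877.9 g/s

water out = water in = 380.4×0.257 + 2161×0.361 = 877.88 g/s.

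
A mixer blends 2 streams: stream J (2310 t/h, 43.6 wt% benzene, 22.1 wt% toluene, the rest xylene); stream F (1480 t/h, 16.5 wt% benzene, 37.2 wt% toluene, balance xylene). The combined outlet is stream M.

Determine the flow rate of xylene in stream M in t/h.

1478 t/h

xylene out = xylene in = 2310×0.343 + 1480×0.463 = 1477.6 t/h.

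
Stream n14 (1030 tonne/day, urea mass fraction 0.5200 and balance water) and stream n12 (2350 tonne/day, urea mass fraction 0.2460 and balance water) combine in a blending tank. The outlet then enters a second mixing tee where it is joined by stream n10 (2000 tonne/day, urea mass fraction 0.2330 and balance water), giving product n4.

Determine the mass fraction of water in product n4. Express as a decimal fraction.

0.7064

Overall, product flow = 5380 tonne/day.
water in = 1030×0.480 + 2350×0.754 + 2000×0.767 = 3800.3 tonne/day.
water fraction in n4 = 0.7064.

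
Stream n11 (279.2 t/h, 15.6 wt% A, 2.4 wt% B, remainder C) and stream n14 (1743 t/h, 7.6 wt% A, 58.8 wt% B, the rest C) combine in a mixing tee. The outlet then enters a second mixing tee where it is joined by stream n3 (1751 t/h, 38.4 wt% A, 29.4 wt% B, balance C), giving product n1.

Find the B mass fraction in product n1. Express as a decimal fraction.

0.4098

Overall, product flow = 3773.2 t/h.
B in = 279.2×0.024 + 1743×0.588 + 1751×0.294 = 1546.4 t/h.
B fraction in n1 = 0.4098.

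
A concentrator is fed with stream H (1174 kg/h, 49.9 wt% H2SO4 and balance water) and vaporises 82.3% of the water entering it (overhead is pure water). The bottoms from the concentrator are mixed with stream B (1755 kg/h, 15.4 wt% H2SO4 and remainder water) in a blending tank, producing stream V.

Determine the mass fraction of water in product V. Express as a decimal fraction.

0.650

Vapour removed = 0.823×0.501×1174 = 484.07 kg/h; concentrate = 689.93 kg/h.
water reaching the mixer = 104.11 (from concentrate) + 1755×0.846 = 1588.8 kg/h.
Product flow = 689.93 + 1755 = 2444.9 kg/h; water fraction = 0.650.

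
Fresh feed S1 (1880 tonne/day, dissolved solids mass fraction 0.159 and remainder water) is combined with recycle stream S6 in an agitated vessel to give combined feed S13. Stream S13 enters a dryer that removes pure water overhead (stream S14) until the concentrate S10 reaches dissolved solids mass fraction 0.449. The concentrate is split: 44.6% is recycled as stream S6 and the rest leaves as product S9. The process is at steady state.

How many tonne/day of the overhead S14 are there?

Overall dissolved solids balance (none leaves overhead): dissolved solids in fresh feed = dissolved solids in product, i.e. 1880×0.159 = (1−0.446)·S10·0.449.
S10 = 298.92/(0.449×0.554) = 1201.7 tonne/day.
Recycle S6 = 0.446×1201.7 = 535.96 tonne/day.
Combined feed S13 = 1880 + 535.96 = 2416 tonne/day.
Overhead S14 = S13 − S10 = 2416 − 1201.7 = 1214.3 tonne/day.

1214 tonne/day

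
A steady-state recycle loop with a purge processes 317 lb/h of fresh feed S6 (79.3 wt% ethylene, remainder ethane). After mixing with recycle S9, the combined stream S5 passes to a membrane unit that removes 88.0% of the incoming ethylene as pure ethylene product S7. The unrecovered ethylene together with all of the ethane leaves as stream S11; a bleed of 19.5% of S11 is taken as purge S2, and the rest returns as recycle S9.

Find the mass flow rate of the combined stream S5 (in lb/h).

ethane enters only via S6 and leaves only via the purge: 317×0.207 = 0.195×(ethane in S11), and the membrane unit passes all ethane, so ethane in S5 = ethane in S11 = 336.51 lb/h.
ethylene in S5: m_A = 317×0.793 + (1−0.195)·(1−0.880)·m_A, so m_A = 251.38/0.9034 = 278.26 lb/h.
S5 = 278.26 + 336.51 = 614.77 lb/h.

614.8 lb/h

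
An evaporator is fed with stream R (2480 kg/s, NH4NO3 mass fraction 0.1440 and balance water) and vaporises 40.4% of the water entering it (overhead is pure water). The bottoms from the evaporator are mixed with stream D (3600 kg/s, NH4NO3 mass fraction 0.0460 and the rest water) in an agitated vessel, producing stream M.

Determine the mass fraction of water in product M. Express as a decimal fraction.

Vapour removed = 0.404×0.856×2480 = 857.64 kg/s; concentrate = 1622.4 kg/s.
water reaching the mixer = 1265.2 (from concentrate) + 3600×0.954 = 4699.6 kg/s.
Product flow = 1622.4 + 3600 = 5222.4 kg/s; water fraction = 0.8999.

0.8999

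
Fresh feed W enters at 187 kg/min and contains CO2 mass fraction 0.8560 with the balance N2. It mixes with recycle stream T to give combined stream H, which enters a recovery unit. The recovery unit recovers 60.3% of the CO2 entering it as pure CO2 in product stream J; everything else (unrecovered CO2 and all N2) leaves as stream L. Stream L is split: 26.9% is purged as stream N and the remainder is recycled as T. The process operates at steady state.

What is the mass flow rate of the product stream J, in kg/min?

CO2 in H: m_A = 187×0.856 + (1−0.269)·(1−0.603)·m_A, so m_A = 160.07/0.7098 = 225.52 kg/min.
Product J = 0.603×225.52 = 135.99 kg/min.

136 kg/min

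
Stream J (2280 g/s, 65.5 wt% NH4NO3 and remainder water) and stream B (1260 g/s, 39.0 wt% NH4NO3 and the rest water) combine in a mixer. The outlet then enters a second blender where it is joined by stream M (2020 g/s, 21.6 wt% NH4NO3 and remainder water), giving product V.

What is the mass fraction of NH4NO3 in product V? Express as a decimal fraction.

Overall, product flow = 5560 g/s.
NH4NO3 in = 2280×0.655 + 1260×0.390 + 2020×0.216 = 2421.1 g/s.
NH4NO3 fraction in V = 0.435.

0.435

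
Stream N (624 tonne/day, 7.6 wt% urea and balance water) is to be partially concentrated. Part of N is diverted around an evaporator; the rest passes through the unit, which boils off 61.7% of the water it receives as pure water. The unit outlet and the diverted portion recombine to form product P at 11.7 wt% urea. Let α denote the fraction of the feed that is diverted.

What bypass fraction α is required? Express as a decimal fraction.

0.385

All 624×0.076 = 47.424 tonne/day of urea reaches P, so P = 47.424/0.117 = 405.33 tonne/day and vapour = 218.67 tonne/day.
The evaporator receives (1−α)·624 of feed at 0.924 water and removes 0.617 of that water:
0.617×0.924×(1−α)×624 = 218.67
(1−α) = 218.67/355.75 = 0.6147;  α = 0.3853.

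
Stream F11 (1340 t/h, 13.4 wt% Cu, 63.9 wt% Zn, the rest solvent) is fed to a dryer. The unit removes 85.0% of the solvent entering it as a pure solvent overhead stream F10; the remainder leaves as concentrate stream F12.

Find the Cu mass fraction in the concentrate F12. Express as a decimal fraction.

0.166

Cu is not removed: 1340×0.134 = 179.56 t/h of Cu enters F12.
solvent entering = 1340×0.227 = 304.18 t/h; overhead removed = 0.850×304.18 = 258.55 t/h.
Concentrate = 1340 − 258.55 = 1081.4 t/h.
Mass fraction = 179.56/1081.4 = 0.166.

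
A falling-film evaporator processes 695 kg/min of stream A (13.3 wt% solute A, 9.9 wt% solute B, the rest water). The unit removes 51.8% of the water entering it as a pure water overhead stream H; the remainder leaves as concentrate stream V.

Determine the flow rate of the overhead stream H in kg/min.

water entering = 695×0.768 = 533.76 kg/min; overhead removed = 0.518×533.76 = 276.49 kg/min.

276.5 kg/min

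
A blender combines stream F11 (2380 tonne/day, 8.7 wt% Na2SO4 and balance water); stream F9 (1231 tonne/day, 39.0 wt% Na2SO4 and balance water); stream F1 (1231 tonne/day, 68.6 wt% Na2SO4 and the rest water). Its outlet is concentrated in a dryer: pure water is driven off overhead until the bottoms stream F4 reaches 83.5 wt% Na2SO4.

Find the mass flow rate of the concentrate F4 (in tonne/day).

Na2SO4 entering = 2380×0.087 + 1231×0.390 + 1231×0.686 = 1531.6 tonne/day.
All Na2SO4 reports to F4, so F4 = 1531.6/0.835 = 1834.3 tonne/day.

1834 tonne/day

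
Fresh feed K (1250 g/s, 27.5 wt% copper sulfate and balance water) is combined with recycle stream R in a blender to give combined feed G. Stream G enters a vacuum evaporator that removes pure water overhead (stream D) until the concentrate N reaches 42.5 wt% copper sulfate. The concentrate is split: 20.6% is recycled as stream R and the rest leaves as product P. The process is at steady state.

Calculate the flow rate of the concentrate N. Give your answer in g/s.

Overall copper sulfate balance (none leaves overhead): copper sulfate in fresh feed = copper sulfate in product, i.e. 1250×0.275 = (1−0.206)·N·0.425.
N = 343.75/(0.425×0.794) = 1018.7 g/s.

1019 g/s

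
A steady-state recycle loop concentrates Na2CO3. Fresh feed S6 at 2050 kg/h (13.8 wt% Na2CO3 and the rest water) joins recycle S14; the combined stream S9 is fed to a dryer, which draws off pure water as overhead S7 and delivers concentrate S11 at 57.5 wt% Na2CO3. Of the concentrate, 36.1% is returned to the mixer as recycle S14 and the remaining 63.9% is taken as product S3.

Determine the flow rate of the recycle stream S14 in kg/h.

Overall Na2CO3 balance (none leaves overhead): Na2CO3 in fresh feed = Na2CO3 in product, i.e. 2050×0.138 = (1−0.361)·S11·0.575.
S11 = 282.9/(0.575×0.639) = 769.95 kg/h.
Recycle S14 = 0.361×769.95 = 277.95 kg/h.

278 kg/h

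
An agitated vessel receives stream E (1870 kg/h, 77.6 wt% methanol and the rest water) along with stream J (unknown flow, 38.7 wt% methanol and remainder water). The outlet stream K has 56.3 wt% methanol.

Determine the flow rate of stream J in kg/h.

2263 kg/h

Let J be the unknown flow. Total out = 1870 + J.
methanol balance: 1451.1 + 0.387·J = 0.563·(1870 + J)
(0.387 − 0.563)·J = 0.563×1870 − 1451.1 = -398.31
J = -398.31 / -0.176 = 2263.1 kg/h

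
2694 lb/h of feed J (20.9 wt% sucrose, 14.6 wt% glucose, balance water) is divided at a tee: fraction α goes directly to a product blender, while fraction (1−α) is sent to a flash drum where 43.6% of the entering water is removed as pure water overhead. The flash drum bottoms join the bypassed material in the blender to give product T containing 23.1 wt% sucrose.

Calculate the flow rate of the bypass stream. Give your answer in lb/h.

1782 lb/h

All 2694×0.209 = 563.05 lb/h of sucrose reaches T, so T = 563.05/0.231 = 2437.4 lb/h and vapour = 256.57 lb/h.
The evaporator receives (1−α)·2694 of feed at 0.645 water and removes 0.436 of that water:
0.436×0.645×(1−α)×2694 = 256.57
(1−α) = 256.57/757.61 = 0.3387;  α = 0.6613.
Bypass flow = 0.6613×2694 = 1781.6 lb/h.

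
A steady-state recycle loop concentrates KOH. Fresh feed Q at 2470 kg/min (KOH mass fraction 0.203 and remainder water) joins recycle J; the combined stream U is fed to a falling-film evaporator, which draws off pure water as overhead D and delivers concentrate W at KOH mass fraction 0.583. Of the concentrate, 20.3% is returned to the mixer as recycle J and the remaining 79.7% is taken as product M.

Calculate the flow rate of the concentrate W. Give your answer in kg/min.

1079 kg/min

Overall KOH balance (none leaves overhead): KOH in fresh feed = KOH in product, i.e. 2470×0.203 = (1−0.203)·W·0.583.
W = 501.41/(0.583×0.797) = 1079.1 kg/min.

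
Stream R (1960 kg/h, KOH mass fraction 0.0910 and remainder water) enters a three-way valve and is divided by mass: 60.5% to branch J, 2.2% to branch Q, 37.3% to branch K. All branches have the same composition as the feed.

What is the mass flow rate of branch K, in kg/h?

731.1 kg/h

Branch K flow = 0.373×1960 = 731.08 kg/h.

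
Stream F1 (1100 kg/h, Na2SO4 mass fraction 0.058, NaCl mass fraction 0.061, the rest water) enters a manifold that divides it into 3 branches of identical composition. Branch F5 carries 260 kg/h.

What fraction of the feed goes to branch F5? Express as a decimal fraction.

0.236

Fraction to F5 = 260/1100 = 0.2364.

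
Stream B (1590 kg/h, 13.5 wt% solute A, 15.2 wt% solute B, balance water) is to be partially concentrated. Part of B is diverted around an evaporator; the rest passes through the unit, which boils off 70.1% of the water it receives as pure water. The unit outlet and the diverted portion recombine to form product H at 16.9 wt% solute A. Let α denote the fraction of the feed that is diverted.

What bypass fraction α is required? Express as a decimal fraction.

0.597

All 1590×0.135 = 214.65 kg/h of solute A reaches H, so H = 214.65/0.169 = 1270.1 kg/h and vapour = 319.88 kg/h.
The evaporator receives (1−α)·1590 of feed at 0.713 water and removes 0.701 of that water:
0.701×0.713×(1−α)×1590 = 319.88
(1−α) = 319.88/794.7 = 0.4025;  α = 0.5975.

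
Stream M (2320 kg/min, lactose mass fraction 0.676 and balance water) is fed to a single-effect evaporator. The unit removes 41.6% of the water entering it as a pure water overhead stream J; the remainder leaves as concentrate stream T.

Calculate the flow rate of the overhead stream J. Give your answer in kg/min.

water entering = 2320×0.324 = 751.68 kg/min; overhead removed = 0.416×751.68 = 312.7 kg/min.

312.7 kg/min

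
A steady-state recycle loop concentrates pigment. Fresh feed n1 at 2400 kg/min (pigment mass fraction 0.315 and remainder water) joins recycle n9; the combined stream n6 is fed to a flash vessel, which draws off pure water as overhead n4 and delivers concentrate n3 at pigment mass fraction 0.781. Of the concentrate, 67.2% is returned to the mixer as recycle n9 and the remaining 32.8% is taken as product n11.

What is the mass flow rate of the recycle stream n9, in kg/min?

Overall pigment balance (none leaves overhead): pigment in fresh feed = pigment in product, i.e. 2400×0.315 = (1−0.672)·n3·0.781.
n3 = 756/(0.781×0.328) = 2951.2 kg/min.
Recycle n9 = 0.672×2951.2 = 1983.2 kg/min.

1983 kg/min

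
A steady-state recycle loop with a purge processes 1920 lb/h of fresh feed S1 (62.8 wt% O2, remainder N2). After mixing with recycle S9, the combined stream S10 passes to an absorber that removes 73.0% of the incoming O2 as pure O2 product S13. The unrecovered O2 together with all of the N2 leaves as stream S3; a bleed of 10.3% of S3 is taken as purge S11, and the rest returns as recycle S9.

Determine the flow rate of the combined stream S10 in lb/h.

N2 enters only via S1 and leaves only via the purge: 1920×0.372 = 0.103×(N2 in S3), and the absorber passes all N2, so N2 in S10 = N2 in S3 = 6934.4 lb/h.
O2 in S10: m_A = 1920×0.628 + (1−0.103)·(1−0.730)·m_A, so m_A = 1205.8/0.7578 = 1591.1 lb/h.
S10 = 1591.1 + 6934.4 = 8525.5 lb/h.

8525 lb/h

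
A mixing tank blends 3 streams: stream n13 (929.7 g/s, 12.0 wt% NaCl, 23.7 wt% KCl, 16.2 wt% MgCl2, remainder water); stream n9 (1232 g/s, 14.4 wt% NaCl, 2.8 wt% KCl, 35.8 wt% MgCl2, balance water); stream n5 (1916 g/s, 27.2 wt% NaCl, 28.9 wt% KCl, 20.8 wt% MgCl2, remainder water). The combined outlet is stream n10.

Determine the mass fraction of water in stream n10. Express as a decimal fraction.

0.360

Total flow out = 929.7 + 1232 + 1916 = 4077.7 g/s.
water in = 929.7×0.481 + 1232×0.470 + 1916×0.231 = 1468.8 g/s.
water mass fraction in n10 = 1468.8/4077.7 = 0.360.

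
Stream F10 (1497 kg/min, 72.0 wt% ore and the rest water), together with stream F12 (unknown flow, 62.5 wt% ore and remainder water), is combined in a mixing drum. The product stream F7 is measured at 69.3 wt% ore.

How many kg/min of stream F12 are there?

Let F12 be the unknown flow. Total out = 1497 + F12.
ore balance: 1077.8 + 0.625·F12 = 0.693·(1497 + F12)
(0.625 − 0.693)·F12 = 0.693×1497 − 1077.8 = -40.419
F12 = -40.419 / -0.068 = 594.4 kg/min

594.4 kg/min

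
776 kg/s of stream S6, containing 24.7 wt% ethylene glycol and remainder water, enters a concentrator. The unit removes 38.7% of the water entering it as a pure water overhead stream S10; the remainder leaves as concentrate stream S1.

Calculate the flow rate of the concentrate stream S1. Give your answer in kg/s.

water entering = 776×0.753 = 584.33 kg/s; overhead removed = 0.387×584.33 = 226.13 kg/s.
Concentrate = 776 − 226.13 = 549.87 kg/s.

549.9 kg/s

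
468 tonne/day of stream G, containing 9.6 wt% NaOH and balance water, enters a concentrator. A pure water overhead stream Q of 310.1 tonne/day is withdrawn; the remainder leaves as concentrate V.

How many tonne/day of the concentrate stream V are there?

157.9 tonne/day

Concentrate = 468 − 310.1 = 157.9 tonne/day.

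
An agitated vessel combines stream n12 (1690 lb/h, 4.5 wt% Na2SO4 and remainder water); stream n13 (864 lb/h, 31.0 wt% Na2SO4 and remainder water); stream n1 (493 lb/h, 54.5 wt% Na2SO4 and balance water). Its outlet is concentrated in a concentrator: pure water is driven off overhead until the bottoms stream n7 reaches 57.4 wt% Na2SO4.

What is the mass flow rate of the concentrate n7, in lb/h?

Na2SO4 entering = 1690×0.045 + 864×0.310 + 493×0.545 = 612.57 lb/h.
All Na2SO4 reports to n7, so n7 = 612.57/0.574 = 1067.2 lb/h.

1067 lb/h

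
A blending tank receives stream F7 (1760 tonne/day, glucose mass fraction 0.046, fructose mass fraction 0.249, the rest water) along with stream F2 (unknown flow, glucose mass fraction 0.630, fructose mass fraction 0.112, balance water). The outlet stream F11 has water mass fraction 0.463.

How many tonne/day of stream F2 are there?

2078 tonne/day

Let F2 be the unknown flow. Total out = 1760 + F2.
water balance: 1240.8 + 0.258·F2 = 0.463·(1760 + F2)
(0.258 − 0.463)·F2 = 0.463×1760 − 1240.8 = -425.92
F2 = -425.92 / -0.205 = 2077.7 tonne/day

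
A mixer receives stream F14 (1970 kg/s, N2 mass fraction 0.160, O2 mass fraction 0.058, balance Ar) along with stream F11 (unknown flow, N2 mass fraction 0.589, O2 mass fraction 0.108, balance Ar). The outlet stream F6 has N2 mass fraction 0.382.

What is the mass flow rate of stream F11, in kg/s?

2113 kg/s

Let F11 be the unknown flow. Total out = 1970 + F11.
N2 balance: 315.2 + 0.589·F11 = 0.382·(1970 + F11)
(0.589 − 0.382)·F11 = 0.382×1970 − 315.2 = 437.34
F11 = 437.34 / 0.207 = 2112.8 kg/s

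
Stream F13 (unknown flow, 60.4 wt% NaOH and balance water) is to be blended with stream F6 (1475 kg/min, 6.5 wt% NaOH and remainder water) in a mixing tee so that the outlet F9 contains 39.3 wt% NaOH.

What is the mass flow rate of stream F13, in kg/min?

Let F13 be the unknown flow. Total out = 1475 + F13.
NaOH balance: 95.875 + 0.604·F13 = 0.393·(1475 + F13)
(0.604 − 0.393)·F13 = 0.393×1475 − 95.875 = 483.8
F13 = 483.8 / 0.211 = 2292.9 kg/min

2293 kg/min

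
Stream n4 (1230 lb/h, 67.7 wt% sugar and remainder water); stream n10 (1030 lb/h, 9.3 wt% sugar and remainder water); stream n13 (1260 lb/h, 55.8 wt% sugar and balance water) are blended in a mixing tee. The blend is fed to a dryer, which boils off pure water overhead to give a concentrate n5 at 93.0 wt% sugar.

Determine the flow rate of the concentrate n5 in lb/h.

sugar entering = 1230×0.677 + 1030×0.093 + 1260×0.558 = 1631.6 lb/h.
All sugar reports to n5, so n5 = 1631.6/0.930 = 1754.4 lb/h.

1754 lb/h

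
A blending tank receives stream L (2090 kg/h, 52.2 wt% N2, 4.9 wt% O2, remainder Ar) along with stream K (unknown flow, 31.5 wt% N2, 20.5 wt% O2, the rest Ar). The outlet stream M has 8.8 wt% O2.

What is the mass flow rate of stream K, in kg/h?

696.7 kg/h

Let K be the unknown flow. Total out = 2090 + K.
O2 balance: 102.41 + 0.205·K = 0.088·(2090 + K)
(0.205 − 0.088)·K = 0.088×2090 − 102.41 = 81.51
K = 81.51 / 0.117 = 696.67 kg/h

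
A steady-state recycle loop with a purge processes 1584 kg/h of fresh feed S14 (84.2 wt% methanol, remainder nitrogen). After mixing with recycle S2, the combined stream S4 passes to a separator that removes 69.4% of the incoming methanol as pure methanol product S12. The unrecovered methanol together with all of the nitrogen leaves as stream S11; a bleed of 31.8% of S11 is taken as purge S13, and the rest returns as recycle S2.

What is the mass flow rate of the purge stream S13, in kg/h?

414.3 kg/h

nitrogen enters only via S14 and leaves only via the purge: 1584×0.158 = 0.318×(nitrogen in S11), and the separator passes all nitrogen, so nitrogen in S4 = nitrogen in S11 = 787.02 kg/h.
methanol in S4: m_A = 1584×0.842 + (1−0.318)·(1−0.694)·m_A, so m_A = 1333.7/0.7913 = 1685.5 kg/h.
S11 = (1−0.694)×1685.5 + 787.02 = 1302.8 kg/h.
Purge S13 = 0.318×1302.8 = 414.28 kg/h.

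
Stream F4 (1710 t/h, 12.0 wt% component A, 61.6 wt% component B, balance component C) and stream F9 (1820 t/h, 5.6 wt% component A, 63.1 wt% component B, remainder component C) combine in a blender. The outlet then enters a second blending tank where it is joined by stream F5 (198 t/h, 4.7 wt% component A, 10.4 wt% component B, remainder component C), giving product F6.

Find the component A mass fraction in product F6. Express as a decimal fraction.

Overall, product flow = 3728 t/h.
component A in = 1710×0.120 + 1820×0.056 + 198×0.047 = 316.43 t/h.
component A fraction in F6 = 0.0849.

0.0849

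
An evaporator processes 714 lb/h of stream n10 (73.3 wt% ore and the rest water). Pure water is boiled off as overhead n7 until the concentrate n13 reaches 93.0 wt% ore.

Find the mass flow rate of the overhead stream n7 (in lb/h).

ore is conserved: 714×0.733 = 523.36 lb/h all reports to the concentrate.
Concentrate = 523.36/(target fraction) = 562.75 lb/h.
Overhead = 714 − 562.75 = 151.25 lb/h.

151.2 lb/h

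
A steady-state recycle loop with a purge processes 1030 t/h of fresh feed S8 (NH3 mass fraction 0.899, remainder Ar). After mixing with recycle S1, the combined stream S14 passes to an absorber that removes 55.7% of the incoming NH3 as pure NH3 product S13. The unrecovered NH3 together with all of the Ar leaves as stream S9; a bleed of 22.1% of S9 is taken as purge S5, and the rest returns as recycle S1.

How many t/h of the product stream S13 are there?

787.5 t/h

NH3 in S14: m_A = 1030×0.899 + (1−0.221)·(1−0.557)·m_A, so m_A = 925.97/0.6549 = 1413.9 t/h.
Product S13 = 0.557×1413.9 = 787.54 t/h.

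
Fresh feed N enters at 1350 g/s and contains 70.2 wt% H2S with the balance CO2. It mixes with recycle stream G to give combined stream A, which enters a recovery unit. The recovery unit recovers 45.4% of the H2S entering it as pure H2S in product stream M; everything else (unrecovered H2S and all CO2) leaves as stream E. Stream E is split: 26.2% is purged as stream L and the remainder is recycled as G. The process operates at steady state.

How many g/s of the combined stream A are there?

3123 g/s

CO2 enters only via N and leaves only via the purge: 1350×0.298 = 0.262×(CO2 in E), and the recovery unit passes all CO2, so CO2 in A = CO2 in E = 1535.5 g/s.
H2S in A: m_A = 1350×0.702 + (1−0.262)·(1−0.454)·m_A, so m_A = 947.7/0.5971 = 1587.3 g/s.
A = 1587.3 + 1535.5 = 3122.8 g/s.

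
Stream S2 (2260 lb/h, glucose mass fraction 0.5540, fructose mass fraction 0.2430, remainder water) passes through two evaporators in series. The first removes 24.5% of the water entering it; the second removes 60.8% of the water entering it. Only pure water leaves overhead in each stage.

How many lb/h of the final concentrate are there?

water in feed = 2260×0.203 = 458.78 lb/h.
After stage 1: water left = (1−0.245)×458.78 = 346.38; stream total = 2147.6 lb/h.
After stage 2: water left = (1−0.608)×346.38 = 135.78; final concentrate = 1937 lb/h.

1937 lb/h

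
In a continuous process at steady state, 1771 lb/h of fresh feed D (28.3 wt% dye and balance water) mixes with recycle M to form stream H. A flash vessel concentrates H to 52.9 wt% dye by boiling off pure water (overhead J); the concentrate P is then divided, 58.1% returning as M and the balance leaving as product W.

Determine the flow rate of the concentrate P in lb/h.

Overall dye balance (none leaves overhead): dye in fresh feed = dye in product, i.e. 1771×0.283 = (1−0.581)·P·0.529.
P = 501.19/(0.529×0.419) = 2261.2 lb/h.

2261 lb/h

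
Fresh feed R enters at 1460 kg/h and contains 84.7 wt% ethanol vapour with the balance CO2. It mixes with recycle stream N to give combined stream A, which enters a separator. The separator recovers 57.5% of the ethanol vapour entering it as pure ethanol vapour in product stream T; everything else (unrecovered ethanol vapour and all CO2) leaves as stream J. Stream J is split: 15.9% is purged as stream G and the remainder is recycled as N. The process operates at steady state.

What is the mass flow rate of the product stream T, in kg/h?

1107 kg/h

ethanol vapour in A: m_A = 1460×0.847 + (1−0.159)·(1−0.575)·m_A, so m_A = 1236.6/0.6426 = 1924.5 kg/h.
Product T = 0.575×1924.5 = 1106.6 kg/h.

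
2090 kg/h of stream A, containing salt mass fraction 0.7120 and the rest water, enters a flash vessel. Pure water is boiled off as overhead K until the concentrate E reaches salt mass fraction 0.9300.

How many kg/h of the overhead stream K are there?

salt is conserved: 2090×0.712 = 1488.1 kg/h all reports to the concentrate.
Concentrate = 1488.1/(target fraction) = 1600.1 kg/h.
Overhead = 2090 − 1600.1 = 489.91 kg/h.

489.9 kg/h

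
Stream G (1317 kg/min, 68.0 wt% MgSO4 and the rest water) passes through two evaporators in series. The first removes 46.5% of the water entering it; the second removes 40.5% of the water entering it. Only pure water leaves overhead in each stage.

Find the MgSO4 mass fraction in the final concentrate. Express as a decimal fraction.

0.870

water in feed = 1317×0.320 = 421.44 kg/min.
After stage 1: water left = (1−0.465)×421.44 = 225.47; stream total = 1121 kg/min.
After stage 2: water left = (1−0.405)×225.47 = 134.15; final concentrate = 1029.7 kg/min.
MgSO4 fraction = 895.56/1029.7 = 0.870.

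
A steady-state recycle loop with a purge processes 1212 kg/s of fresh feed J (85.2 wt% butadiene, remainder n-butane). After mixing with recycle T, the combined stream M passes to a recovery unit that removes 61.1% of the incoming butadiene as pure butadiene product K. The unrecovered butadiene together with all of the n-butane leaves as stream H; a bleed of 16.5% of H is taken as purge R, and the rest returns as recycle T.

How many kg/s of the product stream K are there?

butadiene in M: m_A = 1212×0.852 + (1−0.165)·(1−0.611)·m_A, so m_A = 1032.6/0.6752 = 1529.4 kg/s.
Product K = 0.611×1529.4 = 934.46 kg/s.

934.5 kg/s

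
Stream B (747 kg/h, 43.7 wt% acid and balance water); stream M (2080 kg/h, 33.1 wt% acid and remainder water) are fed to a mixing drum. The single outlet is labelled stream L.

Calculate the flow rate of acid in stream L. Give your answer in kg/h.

acid out = acid in = 747×0.437 + 2080×0.331 = 1014.9 kg/h.

1015 kg/h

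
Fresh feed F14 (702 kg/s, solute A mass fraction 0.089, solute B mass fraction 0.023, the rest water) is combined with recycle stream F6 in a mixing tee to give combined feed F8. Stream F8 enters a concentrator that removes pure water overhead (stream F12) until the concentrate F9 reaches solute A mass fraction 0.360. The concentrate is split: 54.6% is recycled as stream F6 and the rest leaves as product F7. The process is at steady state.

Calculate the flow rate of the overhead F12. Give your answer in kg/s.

Overall solute A balance (none leaves overhead): solute A in fresh feed = solute A in product, i.e. 702×0.089 = (1−0.546)·F9·0.360.
F9 = 62.478/(0.360×0.454) = 382.27 kg/s.
Recycle F6 = 0.546×382.27 = 208.72 kg/s.
Combined feed F8 = 702 + 208.72 = 910.72 kg/s.
Overhead F12 = F8 − F9 = 910.72 − 382.27 = 528.45 kg/s.

528.5 kg/s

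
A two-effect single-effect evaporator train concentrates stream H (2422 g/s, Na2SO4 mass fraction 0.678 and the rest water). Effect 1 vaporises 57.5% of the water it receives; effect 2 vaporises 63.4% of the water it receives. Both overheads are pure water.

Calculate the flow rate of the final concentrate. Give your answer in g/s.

water in feed = 2422×0.322 = 779.88 g/s.
After stage 1: water left = (1−0.575)×779.88 = 331.45; stream total = 1973.6 g/s.
After stage 2: water left = (1−0.634)×331.45 = 121.31; final concentrate = 1763.4 g/s.

1763 g/s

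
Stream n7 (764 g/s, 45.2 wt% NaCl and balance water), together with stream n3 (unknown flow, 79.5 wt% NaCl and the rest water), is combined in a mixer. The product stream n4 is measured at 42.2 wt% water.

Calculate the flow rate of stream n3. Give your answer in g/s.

Let n3 be the unknown flow. Total out = 764 + n3.
water balance: 418.67 + 0.205·n3 = 0.422·(764 + n3)
(0.205 − 0.422)·n3 = 0.422×764 − 418.67 = -96.264
n3 = -96.264 / -0.217 = 443.61 g/s

443.6 g/s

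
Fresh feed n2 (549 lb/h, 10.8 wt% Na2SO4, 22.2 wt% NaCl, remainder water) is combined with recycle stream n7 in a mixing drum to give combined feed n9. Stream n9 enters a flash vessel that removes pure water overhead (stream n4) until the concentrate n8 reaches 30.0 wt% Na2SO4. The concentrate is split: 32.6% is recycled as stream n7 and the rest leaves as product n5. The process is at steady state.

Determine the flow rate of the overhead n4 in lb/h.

Overall Na2SO4 balance (none leaves overhead): Na2SO4 in fresh feed = Na2SO4 in product, i.e. 549×0.108 = (1−0.326)·n8·0.300.
n8 = 59.292/(0.300×0.674) = 293.23 lb/h.
Recycle n7 = 0.326×293.23 = 95.594 lb/h.
Combined feed n9 = 549 + 95.594 = 644.59 lb/h.
Overhead n4 = n9 − n8 = 644.59 − 293.23 = 351.36 lb/h.

351.4 lb/h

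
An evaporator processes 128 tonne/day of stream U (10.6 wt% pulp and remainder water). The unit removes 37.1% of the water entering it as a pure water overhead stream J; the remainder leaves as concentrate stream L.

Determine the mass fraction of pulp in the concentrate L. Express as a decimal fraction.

0.1586

pulp is not removed: 128×0.106 = 13.568 tonne/day of pulp enters L.
water entering = 128×0.894 = 114.43 tonne/day; overhead removed = 0.371×114.43 = 42.454 tonne/day.
Concentrate = 128 − 42.454 = 85.546 tonne/day.
Mass fraction = 13.568/85.546 = 0.1586.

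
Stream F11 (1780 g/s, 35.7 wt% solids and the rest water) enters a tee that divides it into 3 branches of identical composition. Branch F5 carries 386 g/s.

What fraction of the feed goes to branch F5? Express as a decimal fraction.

Fraction to F5 = 386/1780 = 0.2169.

0.217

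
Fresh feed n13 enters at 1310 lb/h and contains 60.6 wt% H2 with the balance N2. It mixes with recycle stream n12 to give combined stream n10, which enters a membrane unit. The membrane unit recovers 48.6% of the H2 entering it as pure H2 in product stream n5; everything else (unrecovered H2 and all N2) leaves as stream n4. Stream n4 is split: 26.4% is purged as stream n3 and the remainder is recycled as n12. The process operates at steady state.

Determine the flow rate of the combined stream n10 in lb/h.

3232 lb/h

N2 enters only via n13 and leaves only via the purge: 1310×0.394 = 0.264×(N2 in n4), and the membrane unit passes all N2, so N2 in n10 = N2 in n4 = 1955.1 lb/h.
H2 in n10: m_A = 1310×0.606 + (1−0.264)·(1−0.486)·m_A, so m_A = 793.86/0.6217 = 1276.9 lb/h.
n10 = 1276.9 + 1955.1 = 3232 lb/h.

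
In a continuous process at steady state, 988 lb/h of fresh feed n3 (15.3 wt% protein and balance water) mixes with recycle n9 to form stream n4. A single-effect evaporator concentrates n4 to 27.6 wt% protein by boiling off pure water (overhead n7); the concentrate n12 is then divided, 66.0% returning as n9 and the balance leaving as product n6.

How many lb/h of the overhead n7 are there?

440.3 lb/h

Overall protein balance (none leaves overhead): protein in fresh feed = protein in product, i.e. 988×0.153 = (1−0.660)·n12·0.276.
n12 = 151.16/(0.276×0.340) = 1610.9 lb/h.
Recycle n9 = 0.660×1610.9 = 1063.2 lb/h.
Combined feed n4 = 988 + 1063.2 = 2051.2 lb/h.
Overhead n7 = n4 − n12 = 2051.2 − 1610.9 = 440.3 lb/h.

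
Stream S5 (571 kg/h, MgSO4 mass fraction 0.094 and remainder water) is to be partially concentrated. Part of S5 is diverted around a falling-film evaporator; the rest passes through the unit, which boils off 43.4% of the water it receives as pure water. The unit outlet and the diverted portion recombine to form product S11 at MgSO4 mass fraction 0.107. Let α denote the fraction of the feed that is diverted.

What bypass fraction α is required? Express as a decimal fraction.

All 571×0.094 = 53.674 kg/h of MgSO4 reaches S11, so S11 = 53.674/0.107 = 501.63 kg/h and vapour = 69.374 kg/h.
The evaporator receives (1−α)·571 of feed at 0.906 water and removes 0.434 of that water:
0.434×0.906×(1−α)×571 = 69.374
(1−α) = 69.374/224.52 = 0.3090;  α = 0.6910.

0.691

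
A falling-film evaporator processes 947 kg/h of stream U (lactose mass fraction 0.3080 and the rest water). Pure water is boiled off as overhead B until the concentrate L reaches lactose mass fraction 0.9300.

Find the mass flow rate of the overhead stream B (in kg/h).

633.4 kg/h

lactose is conserved: 947×0.308 = 291.68 kg/h all reports to the concentrate.
Concentrate = 291.68/(target fraction) = 313.63 kg/h.
Overhead = 947 − 313.63 = 633.37 kg/h.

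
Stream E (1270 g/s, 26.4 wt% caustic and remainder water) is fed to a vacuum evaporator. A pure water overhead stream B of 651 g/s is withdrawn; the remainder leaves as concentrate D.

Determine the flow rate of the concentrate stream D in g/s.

619 g/s

Concentrate = 1270 − 651 = 619 g/s.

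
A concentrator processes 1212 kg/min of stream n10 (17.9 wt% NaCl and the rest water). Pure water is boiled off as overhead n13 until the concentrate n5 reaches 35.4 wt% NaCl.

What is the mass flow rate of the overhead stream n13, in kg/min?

599.2 kg/min

NaCl is conserved: 1212×0.179 = 216.95 kg/min all reports to the concentrate.
Concentrate = 216.95/(target fraction) = 612.85 kg/min.
Overhead = 1212 − 612.85 = 599.15 kg/min.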